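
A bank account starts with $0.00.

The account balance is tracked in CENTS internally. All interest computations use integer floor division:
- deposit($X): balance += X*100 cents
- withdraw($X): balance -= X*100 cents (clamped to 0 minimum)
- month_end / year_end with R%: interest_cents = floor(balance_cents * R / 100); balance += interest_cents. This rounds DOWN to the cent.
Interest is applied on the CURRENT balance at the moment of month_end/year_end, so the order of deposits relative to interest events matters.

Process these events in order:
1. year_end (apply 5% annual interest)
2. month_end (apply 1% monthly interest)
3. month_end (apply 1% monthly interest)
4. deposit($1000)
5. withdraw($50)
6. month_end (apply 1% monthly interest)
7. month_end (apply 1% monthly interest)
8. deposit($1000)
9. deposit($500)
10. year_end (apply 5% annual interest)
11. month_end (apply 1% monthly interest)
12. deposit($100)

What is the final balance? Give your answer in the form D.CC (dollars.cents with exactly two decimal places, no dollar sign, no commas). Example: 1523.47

Answer: 2718.46

Derivation:
After 1 (year_end (apply 5% annual interest)): balance=$0.00 total_interest=$0.00
After 2 (month_end (apply 1% monthly interest)): balance=$0.00 total_interest=$0.00
After 3 (month_end (apply 1% monthly interest)): balance=$0.00 total_interest=$0.00
After 4 (deposit($1000)): balance=$1000.00 total_interest=$0.00
After 5 (withdraw($50)): balance=$950.00 total_interest=$0.00
After 6 (month_end (apply 1% monthly interest)): balance=$959.50 total_interest=$9.50
After 7 (month_end (apply 1% monthly interest)): balance=$969.09 total_interest=$19.09
After 8 (deposit($1000)): balance=$1969.09 total_interest=$19.09
After 9 (deposit($500)): balance=$2469.09 total_interest=$19.09
After 10 (year_end (apply 5% annual interest)): balance=$2592.54 total_interest=$142.54
After 11 (month_end (apply 1% monthly interest)): balance=$2618.46 total_interest=$168.46
After 12 (deposit($100)): balance=$2718.46 total_interest=$168.46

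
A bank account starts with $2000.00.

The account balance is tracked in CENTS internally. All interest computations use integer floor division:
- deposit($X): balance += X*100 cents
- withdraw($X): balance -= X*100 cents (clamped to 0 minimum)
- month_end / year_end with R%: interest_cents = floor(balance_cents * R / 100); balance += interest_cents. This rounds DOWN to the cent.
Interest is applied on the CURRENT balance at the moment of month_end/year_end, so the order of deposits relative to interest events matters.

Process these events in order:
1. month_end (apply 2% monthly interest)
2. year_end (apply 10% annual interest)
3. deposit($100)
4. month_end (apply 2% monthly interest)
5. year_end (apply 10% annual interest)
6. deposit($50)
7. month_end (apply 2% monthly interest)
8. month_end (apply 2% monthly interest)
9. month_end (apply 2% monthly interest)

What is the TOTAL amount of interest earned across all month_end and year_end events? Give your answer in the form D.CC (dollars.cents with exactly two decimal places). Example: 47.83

Answer: 693.98

Derivation:
After 1 (month_end (apply 2% monthly interest)): balance=$2040.00 total_interest=$40.00
After 2 (year_end (apply 10% annual interest)): balance=$2244.00 total_interest=$244.00
After 3 (deposit($100)): balance=$2344.00 total_interest=$244.00
After 4 (month_end (apply 2% monthly interest)): balance=$2390.88 total_interest=$290.88
After 5 (year_end (apply 10% annual interest)): balance=$2629.96 total_interest=$529.96
After 6 (deposit($50)): balance=$2679.96 total_interest=$529.96
After 7 (month_end (apply 2% monthly interest)): balance=$2733.55 total_interest=$583.55
After 8 (month_end (apply 2% monthly interest)): balance=$2788.22 total_interest=$638.22
After 9 (month_end (apply 2% monthly interest)): balance=$2843.98 total_interest=$693.98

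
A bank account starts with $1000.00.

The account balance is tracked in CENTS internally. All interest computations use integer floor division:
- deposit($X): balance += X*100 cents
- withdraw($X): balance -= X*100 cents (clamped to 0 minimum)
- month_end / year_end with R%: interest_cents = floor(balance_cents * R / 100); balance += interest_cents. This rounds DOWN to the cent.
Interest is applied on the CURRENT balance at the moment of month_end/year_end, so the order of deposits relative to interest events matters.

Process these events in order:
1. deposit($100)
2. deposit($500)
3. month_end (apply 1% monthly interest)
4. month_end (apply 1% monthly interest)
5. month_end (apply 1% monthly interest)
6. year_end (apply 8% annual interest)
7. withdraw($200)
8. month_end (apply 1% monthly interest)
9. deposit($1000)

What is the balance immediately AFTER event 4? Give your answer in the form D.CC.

Answer: 1632.16

Derivation:
After 1 (deposit($100)): balance=$1100.00 total_interest=$0.00
After 2 (deposit($500)): balance=$1600.00 total_interest=$0.00
After 3 (month_end (apply 1% monthly interest)): balance=$1616.00 total_interest=$16.00
After 4 (month_end (apply 1% monthly interest)): balance=$1632.16 total_interest=$32.16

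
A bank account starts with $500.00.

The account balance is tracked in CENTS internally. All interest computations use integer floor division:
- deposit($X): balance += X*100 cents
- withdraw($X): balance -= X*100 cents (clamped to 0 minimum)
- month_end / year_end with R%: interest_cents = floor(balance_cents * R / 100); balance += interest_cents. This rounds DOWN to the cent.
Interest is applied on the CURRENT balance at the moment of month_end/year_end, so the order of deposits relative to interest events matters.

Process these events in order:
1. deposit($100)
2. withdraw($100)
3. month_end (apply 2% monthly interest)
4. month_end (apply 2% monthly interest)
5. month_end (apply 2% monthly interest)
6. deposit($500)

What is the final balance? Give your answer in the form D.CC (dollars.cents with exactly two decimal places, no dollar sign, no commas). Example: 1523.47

Answer: 1030.60

Derivation:
After 1 (deposit($100)): balance=$600.00 total_interest=$0.00
After 2 (withdraw($100)): balance=$500.00 total_interest=$0.00
After 3 (month_end (apply 2% monthly interest)): balance=$510.00 total_interest=$10.00
After 4 (month_end (apply 2% monthly interest)): balance=$520.20 total_interest=$20.20
After 5 (month_end (apply 2% monthly interest)): balance=$530.60 total_interest=$30.60
After 6 (deposit($500)): balance=$1030.60 total_interest=$30.60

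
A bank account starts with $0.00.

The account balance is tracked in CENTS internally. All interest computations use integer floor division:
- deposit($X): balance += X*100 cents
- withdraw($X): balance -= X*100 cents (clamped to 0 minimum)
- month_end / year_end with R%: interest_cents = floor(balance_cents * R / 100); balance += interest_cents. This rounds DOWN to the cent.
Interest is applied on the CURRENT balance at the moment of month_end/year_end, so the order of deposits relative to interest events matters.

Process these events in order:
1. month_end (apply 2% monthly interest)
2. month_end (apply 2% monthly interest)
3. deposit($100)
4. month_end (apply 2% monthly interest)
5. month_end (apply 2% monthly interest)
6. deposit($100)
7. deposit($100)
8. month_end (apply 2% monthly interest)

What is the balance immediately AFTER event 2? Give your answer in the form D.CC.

Answer: 0.00

Derivation:
After 1 (month_end (apply 2% monthly interest)): balance=$0.00 total_interest=$0.00
After 2 (month_end (apply 2% monthly interest)): balance=$0.00 total_interest=$0.00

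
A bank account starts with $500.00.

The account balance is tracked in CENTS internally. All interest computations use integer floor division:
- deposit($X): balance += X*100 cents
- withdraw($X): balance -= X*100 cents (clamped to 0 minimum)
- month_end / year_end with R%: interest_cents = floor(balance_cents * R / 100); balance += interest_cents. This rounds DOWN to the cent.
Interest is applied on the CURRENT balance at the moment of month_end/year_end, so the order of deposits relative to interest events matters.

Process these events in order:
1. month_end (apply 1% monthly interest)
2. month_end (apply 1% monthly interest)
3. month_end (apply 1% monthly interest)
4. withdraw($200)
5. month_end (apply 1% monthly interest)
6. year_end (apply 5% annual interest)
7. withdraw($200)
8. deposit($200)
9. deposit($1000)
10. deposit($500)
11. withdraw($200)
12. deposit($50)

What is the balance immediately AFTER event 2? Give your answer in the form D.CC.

After 1 (month_end (apply 1% monthly interest)): balance=$505.00 total_interest=$5.00
After 2 (month_end (apply 1% monthly interest)): balance=$510.05 total_interest=$10.05

Answer: 510.05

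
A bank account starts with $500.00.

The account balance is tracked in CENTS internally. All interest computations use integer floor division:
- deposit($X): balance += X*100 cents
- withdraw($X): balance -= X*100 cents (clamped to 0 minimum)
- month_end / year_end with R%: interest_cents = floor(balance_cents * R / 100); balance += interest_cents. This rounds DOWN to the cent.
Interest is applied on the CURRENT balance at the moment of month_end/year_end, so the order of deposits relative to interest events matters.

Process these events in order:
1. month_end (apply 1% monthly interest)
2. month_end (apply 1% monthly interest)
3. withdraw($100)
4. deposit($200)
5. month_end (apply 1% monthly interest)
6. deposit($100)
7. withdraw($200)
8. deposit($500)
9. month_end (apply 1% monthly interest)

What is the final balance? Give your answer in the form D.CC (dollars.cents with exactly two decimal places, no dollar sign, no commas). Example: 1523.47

After 1 (month_end (apply 1% monthly interest)): balance=$505.00 total_interest=$5.00
After 2 (month_end (apply 1% monthly interest)): balance=$510.05 total_interest=$10.05
After 3 (withdraw($100)): balance=$410.05 total_interest=$10.05
After 4 (deposit($200)): balance=$610.05 total_interest=$10.05
After 5 (month_end (apply 1% monthly interest)): balance=$616.15 total_interest=$16.15
After 6 (deposit($100)): balance=$716.15 total_interest=$16.15
After 7 (withdraw($200)): balance=$516.15 total_interest=$16.15
After 8 (deposit($500)): balance=$1016.15 total_interest=$16.15
After 9 (month_end (apply 1% monthly interest)): balance=$1026.31 total_interest=$26.31

Answer: 1026.31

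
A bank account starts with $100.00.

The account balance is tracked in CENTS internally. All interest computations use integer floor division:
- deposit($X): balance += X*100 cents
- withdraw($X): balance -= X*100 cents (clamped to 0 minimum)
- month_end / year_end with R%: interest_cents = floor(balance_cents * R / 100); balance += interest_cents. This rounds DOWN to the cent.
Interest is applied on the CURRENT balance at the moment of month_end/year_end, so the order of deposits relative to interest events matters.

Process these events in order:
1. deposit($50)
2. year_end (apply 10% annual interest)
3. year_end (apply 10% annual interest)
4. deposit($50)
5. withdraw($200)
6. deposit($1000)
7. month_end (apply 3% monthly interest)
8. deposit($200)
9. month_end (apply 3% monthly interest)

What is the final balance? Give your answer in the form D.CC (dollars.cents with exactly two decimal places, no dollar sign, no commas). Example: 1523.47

Answer: 1300.31

Derivation:
After 1 (deposit($50)): balance=$150.00 total_interest=$0.00
After 2 (year_end (apply 10% annual interest)): balance=$165.00 total_interest=$15.00
After 3 (year_end (apply 10% annual interest)): balance=$181.50 total_interest=$31.50
After 4 (deposit($50)): balance=$231.50 total_interest=$31.50
After 5 (withdraw($200)): balance=$31.50 total_interest=$31.50
After 6 (deposit($1000)): balance=$1031.50 total_interest=$31.50
After 7 (month_end (apply 3% monthly interest)): balance=$1062.44 total_interest=$62.44
After 8 (deposit($200)): balance=$1262.44 total_interest=$62.44
After 9 (month_end (apply 3% monthly interest)): balance=$1300.31 total_interest=$100.31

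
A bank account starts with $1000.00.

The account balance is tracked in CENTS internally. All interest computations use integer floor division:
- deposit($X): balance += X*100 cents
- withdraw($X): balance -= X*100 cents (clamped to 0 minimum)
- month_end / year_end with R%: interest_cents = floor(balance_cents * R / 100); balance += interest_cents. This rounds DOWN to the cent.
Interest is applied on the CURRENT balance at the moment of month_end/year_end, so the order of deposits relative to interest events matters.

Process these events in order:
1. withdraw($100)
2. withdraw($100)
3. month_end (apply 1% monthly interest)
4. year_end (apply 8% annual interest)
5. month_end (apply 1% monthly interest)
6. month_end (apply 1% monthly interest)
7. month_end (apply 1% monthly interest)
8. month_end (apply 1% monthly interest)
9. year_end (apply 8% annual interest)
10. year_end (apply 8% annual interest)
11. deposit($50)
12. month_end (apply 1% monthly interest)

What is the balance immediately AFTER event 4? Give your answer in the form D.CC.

After 1 (withdraw($100)): balance=$900.00 total_interest=$0.00
After 2 (withdraw($100)): balance=$800.00 total_interest=$0.00
After 3 (month_end (apply 1% monthly interest)): balance=$808.00 total_interest=$8.00
After 4 (year_end (apply 8% annual interest)): balance=$872.64 total_interest=$72.64

Answer: 872.64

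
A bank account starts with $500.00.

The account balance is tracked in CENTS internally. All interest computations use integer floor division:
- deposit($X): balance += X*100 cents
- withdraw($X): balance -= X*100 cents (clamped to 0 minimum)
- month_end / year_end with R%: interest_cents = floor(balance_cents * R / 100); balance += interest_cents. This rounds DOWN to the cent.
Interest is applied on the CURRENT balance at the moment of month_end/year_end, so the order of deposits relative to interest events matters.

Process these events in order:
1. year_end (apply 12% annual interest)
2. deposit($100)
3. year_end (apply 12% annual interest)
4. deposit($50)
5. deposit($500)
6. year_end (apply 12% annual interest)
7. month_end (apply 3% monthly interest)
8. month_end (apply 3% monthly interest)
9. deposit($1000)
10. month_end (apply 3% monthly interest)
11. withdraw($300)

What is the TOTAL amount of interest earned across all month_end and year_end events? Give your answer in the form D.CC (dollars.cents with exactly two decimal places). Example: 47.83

Answer: 457.77

Derivation:
After 1 (year_end (apply 12% annual interest)): balance=$560.00 total_interest=$60.00
After 2 (deposit($100)): balance=$660.00 total_interest=$60.00
After 3 (year_end (apply 12% annual interest)): balance=$739.20 total_interest=$139.20
After 4 (deposit($50)): balance=$789.20 total_interest=$139.20
After 5 (deposit($500)): balance=$1289.20 total_interest=$139.20
After 6 (year_end (apply 12% annual interest)): balance=$1443.90 total_interest=$293.90
After 7 (month_end (apply 3% monthly interest)): balance=$1487.21 total_interest=$337.21
After 8 (month_end (apply 3% monthly interest)): balance=$1531.82 total_interest=$381.82
After 9 (deposit($1000)): balance=$2531.82 total_interest=$381.82
After 10 (month_end (apply 3% monthly interest)): balance=$2607.77 total_interest=$457.77
After 11 (withdraw($300)): balance=$2307.77 total_interest=$457.77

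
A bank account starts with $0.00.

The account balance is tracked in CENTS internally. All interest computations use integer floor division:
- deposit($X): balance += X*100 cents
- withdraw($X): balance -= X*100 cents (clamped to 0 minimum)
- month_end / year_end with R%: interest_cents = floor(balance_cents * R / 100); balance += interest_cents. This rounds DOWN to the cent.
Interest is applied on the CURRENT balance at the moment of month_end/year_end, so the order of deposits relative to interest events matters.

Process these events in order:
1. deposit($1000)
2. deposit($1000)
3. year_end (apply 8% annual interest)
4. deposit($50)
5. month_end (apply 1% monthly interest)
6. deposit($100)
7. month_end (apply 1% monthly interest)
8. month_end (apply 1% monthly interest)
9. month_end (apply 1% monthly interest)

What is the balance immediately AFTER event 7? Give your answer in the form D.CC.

Answer: 2355.42

Derivation:
After 1 (deposit($1000)): balance=$1000.00 total_interest=$0.00
After 2 (deposit($1000)): balance=$2000.00 total_interest=$0.00
After 3 (year_end (apply 8% annual interest)): balance=$2160.00 total_interest=$160.00
After 4 (deposit($50)): balance=$2210.00 total_interest=$160.00
After 5 (month_end (apply 1% monthly interest)): balance=$2232.10 total_interest=$182.10
After 6 (deposit($100)): balance=$2332.10 total_interest=$182.10
After 7 (month_end (apply 1% monthly interest)): balance=$2355.42 total_interest=$205.42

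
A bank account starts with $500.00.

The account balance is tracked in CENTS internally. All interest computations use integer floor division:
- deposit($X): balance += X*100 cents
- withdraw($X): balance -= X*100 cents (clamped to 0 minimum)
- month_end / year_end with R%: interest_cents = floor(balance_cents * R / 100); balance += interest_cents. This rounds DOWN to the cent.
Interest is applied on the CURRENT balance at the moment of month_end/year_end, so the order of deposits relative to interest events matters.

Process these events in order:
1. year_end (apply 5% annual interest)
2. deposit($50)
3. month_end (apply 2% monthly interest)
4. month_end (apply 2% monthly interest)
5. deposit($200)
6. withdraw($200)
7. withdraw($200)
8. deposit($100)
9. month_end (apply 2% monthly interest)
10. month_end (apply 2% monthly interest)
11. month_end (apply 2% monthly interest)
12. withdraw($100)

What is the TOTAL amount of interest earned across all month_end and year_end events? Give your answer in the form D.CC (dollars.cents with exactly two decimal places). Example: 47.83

Answer: 78.71

Derivation:
After 1 (year_end (apply 5% annual interest)): balance=$525.00 total_interest=$25.00
After 2 (deposit($50)): balance=$575.00 total_interest=$25.00
After 3 (month_end (apply 2% monthly interest)): balance=$586.50 total_interest=$36.50
After 4 (month_end (apply 2% monthly interest)): balance=$598.23 total_interest=$48.23
After 5 (deposit($200)): balance=$798.23 total_interest=$48.23
After 6 (withdraw($200)): balance=$598.23 total_interest=$48.23
After 7 (withdraw($200)): balance=$398.23 total_interest=$48.23
After 8 (deposit($100)): balance=$498.23 total_interest=$48.23
After 9 (month_end (apply 2% monthly interest)): balance=$508.19 total_interest=$58.19
After 10 (month_end (apply 2% monthly interest)): balance=$518.35 total_interest=$68.35
After 11 (month_end (apply 2% monthly interest)): balance=$528.71 total_interest=$78.71
After 12 (withdraw($100)): balance=$428.71 total_interest=$78.71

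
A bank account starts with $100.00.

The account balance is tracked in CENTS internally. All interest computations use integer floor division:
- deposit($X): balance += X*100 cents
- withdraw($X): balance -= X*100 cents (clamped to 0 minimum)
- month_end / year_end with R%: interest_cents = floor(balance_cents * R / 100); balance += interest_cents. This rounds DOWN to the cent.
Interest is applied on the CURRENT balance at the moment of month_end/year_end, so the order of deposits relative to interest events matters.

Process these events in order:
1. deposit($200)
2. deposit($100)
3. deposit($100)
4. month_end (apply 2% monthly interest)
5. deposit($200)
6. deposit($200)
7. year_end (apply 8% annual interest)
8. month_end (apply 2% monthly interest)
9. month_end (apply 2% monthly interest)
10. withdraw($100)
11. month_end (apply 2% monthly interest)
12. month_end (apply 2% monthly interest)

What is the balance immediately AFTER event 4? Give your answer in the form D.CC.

Answer: 510.00

Derivation:
After 1 (deposit($200)): balance=$300.00 total_interest=$0.00
After 2 (deposit($100)): balance=$400.00 total_interest=$0.00
After 3 (deposit($100)): balance=$500.00 total_interest=$0.00
After 4 (month_end (apply 2% monthly interest)): balance=$510.00 total_interest=$10.00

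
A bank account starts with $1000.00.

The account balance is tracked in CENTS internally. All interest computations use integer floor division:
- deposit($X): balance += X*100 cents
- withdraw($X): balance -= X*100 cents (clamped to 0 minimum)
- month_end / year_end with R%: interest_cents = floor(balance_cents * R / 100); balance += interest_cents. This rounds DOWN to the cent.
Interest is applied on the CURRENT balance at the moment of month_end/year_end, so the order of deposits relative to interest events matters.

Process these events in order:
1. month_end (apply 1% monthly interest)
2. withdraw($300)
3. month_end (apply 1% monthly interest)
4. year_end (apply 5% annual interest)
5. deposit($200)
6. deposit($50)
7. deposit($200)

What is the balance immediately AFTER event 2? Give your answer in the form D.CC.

After 1 (month_end (apply 1% monthly interest)): balance=$1010.00 total_interest=$10.00
After 2 (withdraw($300)): balance=$710.00 total_interest=$10.00

Answer: 710.00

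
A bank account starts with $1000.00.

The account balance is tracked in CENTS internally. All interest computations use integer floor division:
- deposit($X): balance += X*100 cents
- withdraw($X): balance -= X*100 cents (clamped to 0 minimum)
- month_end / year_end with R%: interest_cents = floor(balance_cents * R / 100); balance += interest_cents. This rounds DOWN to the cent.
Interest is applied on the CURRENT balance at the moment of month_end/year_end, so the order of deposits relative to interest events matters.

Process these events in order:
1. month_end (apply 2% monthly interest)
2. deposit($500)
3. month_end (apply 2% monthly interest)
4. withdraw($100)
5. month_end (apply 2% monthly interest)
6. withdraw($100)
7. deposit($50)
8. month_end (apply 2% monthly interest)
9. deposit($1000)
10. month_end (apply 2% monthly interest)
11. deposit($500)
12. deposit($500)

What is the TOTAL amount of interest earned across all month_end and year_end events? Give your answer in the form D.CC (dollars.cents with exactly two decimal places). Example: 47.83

After 1 (month_end (apply 2% monthly interest)): balance=$1020.00 total_interest=$20.00
After 2 (deposit($500)): balance=$1520.00 total_interest=$20.00
After 3 (month_end (apply 2% monthly interest)): balance=$1550.40 total_interest=$50.40
After 4 (withdraw($100)): balance=$1450.40 total_interest=$50.40
After 5 (month_end (apply 2% monthly interest)): balance=$1479.40 total_interest=$79.40
After 6 (withdraw($100)): balance=$1379.40 total_interest=$79.40
After 7 (deposit($50)): balance=$1429.40 total_interest=$79.40
After 8 (month_end (apply 2% monthly interest)): balance=$1457.98 total_interest=$107.98
After 9 (deposit($1000)): balance=$2457.98 total_interest=$107.98
After 10 (month_end (apply 2% monthly interest)): balance=$2507.13 total_interest=$157.13
After 11 (deposit($500)): balance=$3007.13 total_interest=$157.13
After 12 (deposit($500)): balance=$3507.13 total_interest=$157.13

Answer: 157.13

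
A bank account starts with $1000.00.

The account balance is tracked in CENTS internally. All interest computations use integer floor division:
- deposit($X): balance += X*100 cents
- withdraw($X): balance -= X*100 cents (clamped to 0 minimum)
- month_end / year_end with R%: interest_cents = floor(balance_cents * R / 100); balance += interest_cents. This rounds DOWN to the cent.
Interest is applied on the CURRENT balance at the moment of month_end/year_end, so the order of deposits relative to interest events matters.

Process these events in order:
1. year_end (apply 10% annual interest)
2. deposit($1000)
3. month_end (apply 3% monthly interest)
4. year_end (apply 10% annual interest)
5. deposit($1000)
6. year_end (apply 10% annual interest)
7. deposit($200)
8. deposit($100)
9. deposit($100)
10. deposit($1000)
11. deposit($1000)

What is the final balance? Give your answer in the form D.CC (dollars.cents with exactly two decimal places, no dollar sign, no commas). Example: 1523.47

Answer: 6117.23

Derivation:
After 1 (year_end (apply 10% annual interest)): balance=$1100.00 total_interest=$100.00
After 2 (deposit($1000)): balance=$2100.00 total_interest=$100.00
After 3 (month_end (apply 3% monthly interest)): balance=$2163.00 total_interest=$163.00
After 4 (year_end (apply 10% annual interest)): balance=$2379.30 total_interest=$379.30
After 5 (deposit($1000)): balance=$3379.30 total_interest=$379.30
After 6 (year_end (apply 10% annual interest)): balance=$3717.23 total_interest=$717.23
After 7 (deposit($200)): balance=$3917.23 total_interest=$717.23
After 8 (deposit($100)): balance=$4017.23 total_interest=$717.23
After 9 (deposit($100)): balance=$4117.23 total_interest=$717.23
After 10 (deposit($1000)): balance=$5117.23 total_interest=$717.23
After 11 (deposit($1000)): balance=$6117.23 total_interest=$717.23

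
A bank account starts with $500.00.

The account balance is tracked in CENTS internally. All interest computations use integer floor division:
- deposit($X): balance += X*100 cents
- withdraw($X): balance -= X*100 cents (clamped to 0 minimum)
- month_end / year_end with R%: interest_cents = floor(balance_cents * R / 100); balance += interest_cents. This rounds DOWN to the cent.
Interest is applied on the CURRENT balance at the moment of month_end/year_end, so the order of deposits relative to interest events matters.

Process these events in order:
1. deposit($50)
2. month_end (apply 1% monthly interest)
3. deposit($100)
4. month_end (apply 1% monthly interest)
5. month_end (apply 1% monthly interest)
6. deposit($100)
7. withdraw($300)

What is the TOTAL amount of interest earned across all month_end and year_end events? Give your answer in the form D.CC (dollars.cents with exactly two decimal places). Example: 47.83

Answer: 18.67

Derivation:
After 1 (deposit($50)): balance=$550.00 total_interest=$0.00
After 2 (month_end (apply 1% monthly interest)): balance=$555.50 total_interest=$5.50
After 3 (deposit($100)): balance=$655.50 total_interest=$5.50
After 4 (month_end (apply 1% monthly interest)): balance=$662.05 total_interest=$12.05
After 5 (month_end (apply 1% monthly interest)): balance=$668.67 total_interest=$18.67
After 6 (deposit($100)): balance=$768.67 total_interest=$18.67
After 7 (withdraw($300)): balance=$468.67 total_interest=$18.67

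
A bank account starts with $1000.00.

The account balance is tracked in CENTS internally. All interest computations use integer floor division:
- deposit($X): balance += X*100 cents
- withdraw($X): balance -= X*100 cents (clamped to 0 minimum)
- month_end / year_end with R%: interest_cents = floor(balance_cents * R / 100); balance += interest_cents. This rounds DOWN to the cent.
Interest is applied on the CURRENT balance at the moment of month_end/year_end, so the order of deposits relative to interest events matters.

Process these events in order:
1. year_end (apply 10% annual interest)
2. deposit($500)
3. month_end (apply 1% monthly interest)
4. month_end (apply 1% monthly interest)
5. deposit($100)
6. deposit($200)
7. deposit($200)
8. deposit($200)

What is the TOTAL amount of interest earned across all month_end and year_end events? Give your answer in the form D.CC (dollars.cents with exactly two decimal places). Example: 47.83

Answer: 132.16

Derivation:
After 1 (year_end (apply 10% annual interest)): balance=$1100.00 total_interest=$100.00
After 2 (deposit($500)): balance=$1600.00 total_interest=$100.00
After 3 (month_end (apply 1% monthly interest)): balance=$1616.00 total_interest=$116.00
After 4 (month_end (apply 1% monthly interest)): balance=$1632.16 total_interest=$132.16
After 5 (deposit($100)): balance=$1732.16 total_interest=$132.16
After 6 (deposit($200)): balance=$1932.16 total_interest=$132.16
After 7 (deposit($200)): balance=$2132.16 total_interest=$132.16
After 8 (deposit($200)): balance=$2332.16 total_interest=$132.16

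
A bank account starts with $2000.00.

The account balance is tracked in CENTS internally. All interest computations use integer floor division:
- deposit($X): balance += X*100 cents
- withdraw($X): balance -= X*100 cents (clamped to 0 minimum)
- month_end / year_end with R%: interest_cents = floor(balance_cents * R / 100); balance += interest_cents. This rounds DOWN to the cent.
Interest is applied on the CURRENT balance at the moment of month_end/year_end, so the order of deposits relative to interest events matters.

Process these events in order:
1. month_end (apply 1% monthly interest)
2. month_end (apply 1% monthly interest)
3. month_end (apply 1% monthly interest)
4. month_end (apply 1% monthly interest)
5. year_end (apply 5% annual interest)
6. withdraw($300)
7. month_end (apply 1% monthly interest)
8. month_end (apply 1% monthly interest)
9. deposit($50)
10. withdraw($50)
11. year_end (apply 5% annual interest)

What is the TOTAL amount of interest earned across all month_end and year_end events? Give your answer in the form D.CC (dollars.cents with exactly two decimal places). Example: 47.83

Answer: 319.30

Derivation:
After 1 (month_end (apply 1% monthly interest)): balance=$2020.00 total_interest=$20.00
After 2 (month_end (apply 1% monthly interest)): balance=$2040.20 total_interest=$40.20
After 3 (month_end (apply 1% monthly interest)): balance=$2060.60 total_interest=$60.60
After 4 (month_end (apply 1% monthly interest)): balance=$2081.20 total_interest=$81.20
After 5 (year_end (apply 5% annual interest)): balance=$2185.26 total_interest=$185.26
After 6 (withdraw($300)): balance=$1885.26 total_interest=$185.26
After 7 (month_end (apply 1% monthly interest)): balance=$1904.11 total_interest=$204.11
After 8 (month_end (apply 1% monthly interest)): balance=$1923.15 total_interest=$223.15
After 9 (deposit($50)): balance=$1973.15 total_interest=$223.15
After 10 (withdraw($50)): balance=$1923.15 total_interest=$223.15
After 11 (year_end (apply 5% annual interest)): balance=$2019.30 total_interest=$319.30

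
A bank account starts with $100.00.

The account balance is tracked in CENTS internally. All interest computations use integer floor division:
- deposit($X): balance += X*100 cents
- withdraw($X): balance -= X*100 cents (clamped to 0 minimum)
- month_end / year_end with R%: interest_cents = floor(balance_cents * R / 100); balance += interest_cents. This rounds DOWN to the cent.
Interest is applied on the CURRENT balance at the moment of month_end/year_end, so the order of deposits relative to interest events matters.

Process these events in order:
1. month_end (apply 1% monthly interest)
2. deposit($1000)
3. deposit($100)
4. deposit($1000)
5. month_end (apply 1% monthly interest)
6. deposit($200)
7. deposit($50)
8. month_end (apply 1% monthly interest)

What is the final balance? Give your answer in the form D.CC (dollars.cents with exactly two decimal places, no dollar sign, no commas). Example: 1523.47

After 1 (month_end (apply 1% monthly interest)): balance=$101.00 total_interest=$1.00
After 2 (deposit($1000)): balance=$1101.00 total_interest=$1.00
After 3 (deposit($100)): balance=$1201.00 total_interest=$1.00
After 4 (deposit($1000)): balance=$2201.00 total_interest=$1.00
After 5 (month_end (apply 1% monthly interest)): balance=$2223.01 total_interest=$23.01
After 6 (deposit($200)): balance=$2423.01 total_interest=$23.01
After 7 (deposit($50)): balance=$2473.01 total_interest=$23.01
After 8 (month_end (apply 1% monthly interest)): balance=$2497.74 total_interest=$47.74

Answer: 2497.74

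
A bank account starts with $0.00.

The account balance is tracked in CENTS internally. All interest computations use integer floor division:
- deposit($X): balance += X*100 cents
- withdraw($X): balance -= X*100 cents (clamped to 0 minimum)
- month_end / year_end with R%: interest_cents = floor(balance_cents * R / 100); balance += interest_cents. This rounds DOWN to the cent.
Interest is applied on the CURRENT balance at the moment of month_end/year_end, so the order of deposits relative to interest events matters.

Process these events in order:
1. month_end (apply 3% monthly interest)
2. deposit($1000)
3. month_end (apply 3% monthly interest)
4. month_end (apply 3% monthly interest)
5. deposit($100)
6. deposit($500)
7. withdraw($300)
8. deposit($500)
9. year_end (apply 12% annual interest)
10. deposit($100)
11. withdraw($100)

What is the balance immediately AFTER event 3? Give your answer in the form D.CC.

After 1 (month_end (apply 3% monthly interest)): balance=$0.00 total_interest=$0.00
After 2 (deposit($1000)): balance=$1000.00 total_interest=$0.00
After 3 (month_end (apply 3% monthly interest)): balance=$1030.00 total_interest=$30.00

Answer: 1030.00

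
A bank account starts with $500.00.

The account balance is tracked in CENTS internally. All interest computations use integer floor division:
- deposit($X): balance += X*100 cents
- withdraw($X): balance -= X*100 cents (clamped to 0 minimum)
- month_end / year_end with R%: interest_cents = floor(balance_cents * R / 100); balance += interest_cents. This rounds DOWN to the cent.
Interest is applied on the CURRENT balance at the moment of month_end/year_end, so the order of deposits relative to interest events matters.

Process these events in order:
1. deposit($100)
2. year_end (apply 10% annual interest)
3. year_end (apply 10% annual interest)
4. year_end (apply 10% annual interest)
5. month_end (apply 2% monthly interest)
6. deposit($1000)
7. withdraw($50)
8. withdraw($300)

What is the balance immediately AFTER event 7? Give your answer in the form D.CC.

Answer: 1764.57

Derivation:
After 1 (deposit($100)): balance=$600.00 total_interest=$0.00
After 2 (year_end (apply 10% annual interest)): balance=$660.00 total_interest=$60.00
After 3 (year_end (apply 10% annual interest)): balance=$726.00 total_interest=$126.00
After 4 (year_end (apply 10% annual interest)): balance=$798.60 total_interest=$198.60
After 5 (month_end (apply 2% monthly interest)): balance=$814.57 total_interest=$214.57
After 6 (deposit($1000)): balance=$1814.57 total_interest=$214.57
After 7 (withdraw($50)): balance=$1764.57 total_interest=$214.57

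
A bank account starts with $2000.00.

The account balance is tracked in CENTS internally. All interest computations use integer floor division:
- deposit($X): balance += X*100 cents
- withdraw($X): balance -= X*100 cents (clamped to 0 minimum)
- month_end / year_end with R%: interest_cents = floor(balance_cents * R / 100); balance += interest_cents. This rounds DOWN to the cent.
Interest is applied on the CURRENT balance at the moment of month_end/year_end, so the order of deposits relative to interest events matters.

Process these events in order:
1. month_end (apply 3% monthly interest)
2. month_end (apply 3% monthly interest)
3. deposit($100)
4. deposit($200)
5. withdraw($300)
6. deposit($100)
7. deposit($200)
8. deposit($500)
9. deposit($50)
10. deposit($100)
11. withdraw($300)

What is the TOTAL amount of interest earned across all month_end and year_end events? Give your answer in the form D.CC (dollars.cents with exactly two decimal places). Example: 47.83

Answer: 121.80

Derivation:
After 1 (month_end (apply 3% monthly interest)): balance=$2060.00 total_interest=$60.00
After 2 (month_end (apply 3% monthly interest)): balance=$2121.80 total_interest=$121.80
After 3 (deposit($100)): balance=$2221.80 total_interest=$121.80
After 4 (deposit($200)): balance=$2421.80 total_interest=$121.80
After 5 (withdraw($300)): balance=$2121.80 total_interest=$121.80
After 6 (deposit($100)): balance=$2221.80 total_interest=$121.80
After 7 (deposit($200)): balance=$2421.80 total_interest=$121.80
After 8 (deposit($500)): balance=$2921.80 total_interest=$121.80
After 9 (deposit($50)): balance=$2971.80 total_interest=$121.80
After 10 (deposit($100)): balance=$3071.80 total_interest=$121.80
After 11 (withdraw($300)): balance=$2771.80 total_interest=$121.80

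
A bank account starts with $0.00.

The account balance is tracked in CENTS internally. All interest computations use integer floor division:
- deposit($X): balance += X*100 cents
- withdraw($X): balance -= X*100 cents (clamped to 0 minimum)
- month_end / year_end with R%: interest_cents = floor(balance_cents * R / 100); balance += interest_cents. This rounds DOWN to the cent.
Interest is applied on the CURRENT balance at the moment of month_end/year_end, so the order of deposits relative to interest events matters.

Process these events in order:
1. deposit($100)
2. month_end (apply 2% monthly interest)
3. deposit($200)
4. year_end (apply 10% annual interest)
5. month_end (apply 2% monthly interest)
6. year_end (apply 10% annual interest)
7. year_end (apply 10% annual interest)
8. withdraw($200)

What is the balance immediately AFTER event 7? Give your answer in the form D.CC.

Answer: 409.99

Derivation:
After 1 (deposit($100)): balance=$100.00 total_interest=$0.00
After 2 (month_end (apply 2% monthly interest)): balance=$102.00 total_interest=$2.00
After 3 (deposit($200)): balance=$302.00 total_interest=$2.00
After 4 (year_end (apply 10% annual interest)): balance=$332.20 total_interest=$32.20
After 5 (month_end (apply 2% monthly interest)): balance=$338.84 total_interest=$38.84
After 6 (year_end (apply 10% annual interest)): balance=$372.72 total_interest=$72.72
After 7 (year_end (apply 10% annual interest)): balance=$409.99 total_interest=$109.99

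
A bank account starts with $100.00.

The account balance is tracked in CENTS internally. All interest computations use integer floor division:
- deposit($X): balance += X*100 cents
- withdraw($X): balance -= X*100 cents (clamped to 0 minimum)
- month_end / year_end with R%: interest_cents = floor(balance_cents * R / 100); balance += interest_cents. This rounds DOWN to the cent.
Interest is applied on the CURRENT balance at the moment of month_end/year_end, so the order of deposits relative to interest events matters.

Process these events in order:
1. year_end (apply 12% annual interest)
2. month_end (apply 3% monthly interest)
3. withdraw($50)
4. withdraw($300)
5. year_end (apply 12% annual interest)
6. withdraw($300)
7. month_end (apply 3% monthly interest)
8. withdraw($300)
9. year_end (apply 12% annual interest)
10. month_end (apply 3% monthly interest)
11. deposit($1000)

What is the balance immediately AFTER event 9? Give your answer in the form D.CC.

After 1 (year_end (apply 12% annual interest)): balance=$112.00 total_interest=$12.00
After 2 (month_end (apply 3% monthly interest)): balance=$115.36 total_interest=$15.36
After 3 (withdraw($50)): balance=$65.36 total_interest=$15.36
After 4 (withdraw($300)): balance=$0.00 total_interest=$15.36
After 5 (year_end (apply 12% annual interest)): balance=$0.00 total_interest=$15.36
After 6 (withdraw($300)): balance=$0.00 total_interest=$15.36
After 7 (month_end (apply 3% monthly interest)): balance=$0.00 total_interest=$15.36
After 8 (withdraw($300)): balance=$0.00 total_interest=$15.36
After 9 (year_end (apply 12% annual interest)): balance=$0.00 total_interest=$15.36

Answer: 0.00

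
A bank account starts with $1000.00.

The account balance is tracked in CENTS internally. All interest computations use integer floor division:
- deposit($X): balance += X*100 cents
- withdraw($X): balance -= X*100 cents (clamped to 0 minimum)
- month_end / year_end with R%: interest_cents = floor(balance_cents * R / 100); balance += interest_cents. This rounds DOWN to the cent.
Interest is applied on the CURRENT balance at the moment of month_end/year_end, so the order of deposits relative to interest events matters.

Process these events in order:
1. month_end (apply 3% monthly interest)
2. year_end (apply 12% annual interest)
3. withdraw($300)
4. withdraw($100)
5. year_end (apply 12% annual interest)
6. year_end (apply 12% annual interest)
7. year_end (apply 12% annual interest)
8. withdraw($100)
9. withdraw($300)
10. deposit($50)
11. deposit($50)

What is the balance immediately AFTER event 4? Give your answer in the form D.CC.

Answer: 753.60

Derivation:
After 1 (month_end (apply 3% monthly interest)): balance=$1030.00 total_interest=$30.00
After 2 (year_end (apply 12% annual interest)): balance=$1153.60 total_interest=$153.60
After 3 (withdraw($300)): balance=$853.60 total_interest=$153.60
After 4 (withdraw($100)): balance=$753.60 total_interest=$153.60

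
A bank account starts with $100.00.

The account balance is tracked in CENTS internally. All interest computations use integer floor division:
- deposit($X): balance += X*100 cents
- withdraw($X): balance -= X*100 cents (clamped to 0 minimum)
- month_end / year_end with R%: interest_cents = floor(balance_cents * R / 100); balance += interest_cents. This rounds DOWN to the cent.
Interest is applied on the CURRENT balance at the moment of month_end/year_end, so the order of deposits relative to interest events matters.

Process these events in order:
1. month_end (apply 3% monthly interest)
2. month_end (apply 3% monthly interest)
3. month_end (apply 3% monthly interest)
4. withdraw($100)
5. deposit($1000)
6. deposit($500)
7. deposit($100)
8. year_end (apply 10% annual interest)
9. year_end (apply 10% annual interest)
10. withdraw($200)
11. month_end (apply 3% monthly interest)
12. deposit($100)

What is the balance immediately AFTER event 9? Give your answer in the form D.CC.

Answer: 1947.20

Derivation:
After 1 (month_end (apply 3% monthly interest)): balance=$103.00 total_interest=$3.00
After 2 (month_end (apply 3% monthly interest)): balance=$106.09 total_interest=$6.09
After 3 (month_end (apply 3% monthly interest)): balance=$109.27 total_interest=$9.27
After 4 (withdraw($100)): balance=$9.27 total_interest=$9.27
After 5 (deposit($1000)): balance=$1009.27 total_interest=$9.27
After 6 (deposit($500)): balance=$1509.27 total_interest=$9.27
After 7 (deposit($100)): balance=$1609.27 total_interest=$9.27
After 8 (year_end (apply 10% annual interest)): balance=$1770.19 total_interest=$170.19
After 9 (year_end (apply 10% annual interest)): balance=$1947.20 total_interest=$347.20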